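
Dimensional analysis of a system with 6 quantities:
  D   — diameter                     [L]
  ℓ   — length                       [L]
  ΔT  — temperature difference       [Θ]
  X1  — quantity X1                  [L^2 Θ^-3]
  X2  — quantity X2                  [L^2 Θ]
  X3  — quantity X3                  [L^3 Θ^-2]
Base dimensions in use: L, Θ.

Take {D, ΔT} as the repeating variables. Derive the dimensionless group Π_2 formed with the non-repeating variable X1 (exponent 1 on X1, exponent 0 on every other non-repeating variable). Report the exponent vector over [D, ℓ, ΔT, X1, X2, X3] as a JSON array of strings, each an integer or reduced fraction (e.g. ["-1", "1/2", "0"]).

["-2", "0", "3", "1", "0", "0"]

Write exponents as rows L,Θ / cols D,ℓ,ΔT,X1,X2,X3:
  L: [ 1  1  0  2  2  3]
  Θ: [ 0  0  1 -3  1 -2]
Row reduction gives pivot columns D,ΔT; rank = 2
Repeat: D,ΔT; free: ℓ,X1,X2,X3
RREF:
  r0: [   1    1    0    2    2    3]
  r1: [   0    0    1   -3    1   -2]
Fix exponent of X1 at 1, ℓ at 0, X2 at 0, X3 at 0; solve each RREF row for its pivot's exponent:
  r0: exp(D) + (2)·1 = 0 ⇒ exp(D) = -2
  r1: exp(ΔT) + (-3)·1 = 0 ⇒ exp(ΔT) = 3
Π_2 = D^-2 · ΔT^3 · X1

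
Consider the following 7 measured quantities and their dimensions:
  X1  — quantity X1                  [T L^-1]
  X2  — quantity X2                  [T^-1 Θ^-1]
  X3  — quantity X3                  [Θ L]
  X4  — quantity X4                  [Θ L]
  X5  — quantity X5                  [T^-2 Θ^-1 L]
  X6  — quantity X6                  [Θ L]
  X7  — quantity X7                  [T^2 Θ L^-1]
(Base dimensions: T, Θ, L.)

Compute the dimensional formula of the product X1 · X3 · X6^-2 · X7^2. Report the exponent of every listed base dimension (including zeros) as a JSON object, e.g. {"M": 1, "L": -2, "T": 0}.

{"T": 5, "Θ": 1, "L": -4}

Write exponents as rows T,Θ,L / cols X1,X2,X3,X4,X5,X6,X7:
  T: [ 1 -1  0  0 -2  0  2]
  Θ: [ 0 -1  1  1 -1  1  1]
  L: [-1  0  1  1  1  1 -1]
  [T]: (1)·1+(1)·0+(-2)·0+(2)·2 = 5
  [Θ]: (1)·0+(1)·1+(-2)·1+(2)·1 = 1
  [L]: (1)·-1+(1)·1+(-2)·1+(2)·-1 = -4
⇒ T^5 Θ L^-4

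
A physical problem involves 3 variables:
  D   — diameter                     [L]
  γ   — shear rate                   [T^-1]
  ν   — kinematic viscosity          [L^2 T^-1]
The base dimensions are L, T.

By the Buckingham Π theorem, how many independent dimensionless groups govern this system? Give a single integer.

Write exponents as rows L,T / cols D,γ,ν:
  L: [ 1  0  2]
  T: [ 0 -1 -1]
Row reduction gives pivot columns D,γ; rank = 2
Π count = n − r = 3 − 2 = 1

1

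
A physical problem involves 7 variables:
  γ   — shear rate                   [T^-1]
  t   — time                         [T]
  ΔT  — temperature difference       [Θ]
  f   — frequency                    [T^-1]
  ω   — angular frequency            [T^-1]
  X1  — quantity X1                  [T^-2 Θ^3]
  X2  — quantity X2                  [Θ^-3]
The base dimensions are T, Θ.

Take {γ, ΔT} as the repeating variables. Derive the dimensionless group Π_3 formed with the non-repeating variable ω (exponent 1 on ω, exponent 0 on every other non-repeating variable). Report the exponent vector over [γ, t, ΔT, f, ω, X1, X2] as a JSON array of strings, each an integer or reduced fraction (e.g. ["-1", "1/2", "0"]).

["-1", "0", "0", "0", "1", "0", "0"]

Dimensional matrix (T×Θ by γ×t×ΔT×f×ω×X1×X2):
  T: [-1  1  0 -1 -1 -2  0]
  Θ: [ 0  0  1  0  0  3 -3]
Echelon form has 2 nonzero rows (pivots: γ,ΔT)
Pivot set = {γ,ΔT}, free = {t,f,ω,X1,X2}
RREF:
  r0: [   1   -1    0    1    1    2    0]
  r1: [   0    0    1    0    0    3   -3]
Fix exponent of ω at 1, t at 0, f at 0, X1 at 0, X2 at 0; solve each RREF row for its pivot's exponent:
  r0: exp(γ) + (1)·1 = 0 ⇒ exp(γ) = -1
  r1: exp(ΔT) + (0)·1 = 0 ⇒ exp(ΔT) = 0
Π_3 = γ^-1 · ω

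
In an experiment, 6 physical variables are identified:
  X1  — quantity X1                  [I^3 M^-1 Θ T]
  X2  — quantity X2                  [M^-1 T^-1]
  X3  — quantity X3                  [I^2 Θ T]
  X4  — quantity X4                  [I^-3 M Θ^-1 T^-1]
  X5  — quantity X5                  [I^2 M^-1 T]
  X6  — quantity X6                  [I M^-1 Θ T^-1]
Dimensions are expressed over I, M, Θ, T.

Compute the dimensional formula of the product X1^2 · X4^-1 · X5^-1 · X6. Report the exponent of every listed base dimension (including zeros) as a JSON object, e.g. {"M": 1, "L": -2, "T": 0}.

Dimensional matrix (I×M×Θ×T by X1×X2×X3×X4×X5×X6):
  I: [ 3  0  2 -3  2  1]
  M: [-1 -1  0  1 -1 -1]
  Θ: [ 1  0  1 -1  0  1]
  T: [ 1 -1  1 -1  1 -1]
  [I]: (2)·3+(-1)·-3+(-1)·2+(1)·1 = 8
  [M]: (2)·-1+(-1)·1+(-1)·-1+(1)·-1 = -3
  [Θ]: (2)·1+(-1)·-1+(-1)·0+(1)·1 = 4
  [T]: (2)·1+(-1)·-1+(-1)·1+(1)·-1 = 1
⇒ I^8 M^-3 Θ^4 T

{"I": 8, "M": -3, "Θ": 4, "T": 1}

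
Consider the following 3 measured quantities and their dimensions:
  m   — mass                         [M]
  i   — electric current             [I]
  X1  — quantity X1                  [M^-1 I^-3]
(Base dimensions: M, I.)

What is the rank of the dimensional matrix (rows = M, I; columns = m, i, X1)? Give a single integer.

2

Write exponents as rows M,I / cols m,i,X1:
  M: [ 1  0 -1]
  I: [ 0  1 -3]
Echelon form has 2 nonzero rows (pivots: m,i)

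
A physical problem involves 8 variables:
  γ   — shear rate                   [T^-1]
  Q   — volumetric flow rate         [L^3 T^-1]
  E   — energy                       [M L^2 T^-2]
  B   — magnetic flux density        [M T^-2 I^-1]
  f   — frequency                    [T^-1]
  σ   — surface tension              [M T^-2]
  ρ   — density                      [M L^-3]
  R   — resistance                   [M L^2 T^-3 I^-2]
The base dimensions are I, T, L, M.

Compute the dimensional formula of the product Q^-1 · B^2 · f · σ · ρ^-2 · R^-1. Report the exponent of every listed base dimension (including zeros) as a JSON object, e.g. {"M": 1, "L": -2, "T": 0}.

Write exponents as rows I,T,L,M / cols γ,Q,E,B,f,σ,ρ,R:
  I: [ 0  0  0 -1  0  0  0 -2]
  T: [-1 -1 -2 -2 -1 -2  0 -3]
  L: [ 0  3  2  0  0  0 -3  2]
  M: [ 0  0  1  1  0  1  1  1]
  [I]: (-1)·0+(2)·-1+(1)·0+(1)·0+(-2)·0+(-1)·-2 = 0
  [T]: (-1)·-1+(2)·-2+(1)·-1+(1)·-2+(-2)·0+(-1)·-3 = -3
  [L]: (-1)·3+(2)·0+(1)·0+(1)·0+(-2)·-3+(-1)·2 = 1
  [M]: (-1)·0+(2)·1+(1)·0+(1)·1+(-2)·1+(-1)·1 = 0
⇒ T^-3 L

{"I": 0, "T": -3, "L": 1, "M": 0}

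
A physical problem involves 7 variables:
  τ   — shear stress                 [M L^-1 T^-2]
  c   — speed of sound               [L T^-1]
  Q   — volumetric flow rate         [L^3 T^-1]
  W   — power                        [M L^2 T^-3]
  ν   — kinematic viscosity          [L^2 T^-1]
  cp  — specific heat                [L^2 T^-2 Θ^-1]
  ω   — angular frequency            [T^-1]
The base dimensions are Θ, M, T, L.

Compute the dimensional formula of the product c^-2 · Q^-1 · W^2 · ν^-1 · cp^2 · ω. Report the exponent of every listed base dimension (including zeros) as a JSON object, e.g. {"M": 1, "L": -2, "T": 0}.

{"Θ": -2, "M": 2, "T": -7, "L": 1}

Write exponents as rows Θ,M,T,L / cols τ,c,Q,W,ν,cp,ω:
  Θ: [ 0  0  0  0  0 -1  0]
  M: [ 1  0  0  1  0  0  0]
  T: [-2 -1 -1 -3 -1 -2 -1]
  L: [-1  1  3  2  2  2  0]
  [Θ]: (-2)·0+(-1)·0+(2)·0+(-1)·0+(2)·-1+(1)·0 = -2
  [M]: (-2)·0+(-1)·0+(2)·1+(-1)·0+(2)·0+(1)·0 = 2
  [T]: (-2)·-1+(-1)·-1+(2)·-3+(-1)·-1+(2)·-2+(1)·-1 = -7
  [L]: (-2)·1+(-1)·3+(2)·2+(-1)·2+(2)·2+(1)·0 = 1
⇒ Θ^-2 M^2 T^-7 L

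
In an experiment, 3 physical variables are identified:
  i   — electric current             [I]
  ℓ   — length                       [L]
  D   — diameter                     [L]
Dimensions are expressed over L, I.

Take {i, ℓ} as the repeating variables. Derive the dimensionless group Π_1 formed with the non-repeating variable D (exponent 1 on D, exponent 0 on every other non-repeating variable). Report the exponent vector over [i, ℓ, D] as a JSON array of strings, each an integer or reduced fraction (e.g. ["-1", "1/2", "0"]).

["0", "-1", "1"]

Write exponents as rows L,I / cols i,ℓ,D:
  L: [ 0  1  1]
  I: [ 1  0  0]
RREF → pivots at {i,ℓ} ⇒ r = 2
Pivot set = {i,ℓ}, free = {D}
RREF:
  r0: [   1    0    0]
  r1: [   0    1    1]
Fix exponent of D at 1; solve each RREF row for its pivot's exponent:
  r0: exp(i) + (0)·1 = 0 ⇒ exp(i) = 0
  r1: exp(ℓ) + (1)·1 = 0 ⇒ exp(ℓ) = -1
Π_1 = ℓ^-1 · D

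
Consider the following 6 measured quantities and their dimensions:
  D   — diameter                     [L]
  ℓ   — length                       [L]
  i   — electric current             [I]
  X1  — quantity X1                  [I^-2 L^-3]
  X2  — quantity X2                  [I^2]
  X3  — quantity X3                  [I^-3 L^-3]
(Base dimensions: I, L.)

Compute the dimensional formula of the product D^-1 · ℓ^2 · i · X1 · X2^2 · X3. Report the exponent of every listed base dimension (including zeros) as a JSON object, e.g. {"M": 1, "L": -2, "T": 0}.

Dimensional matrix (I×L by D×ℓ×i×X1×X2×X3):
  I: [ 0  0  1 -2  2 -3]
  L: [ 1  1  0 -3  0 -3]
  [I]: (-1)·0+(2)·0+(1)·1+(1)·-2+(2)·2+(1)·-3 = 0
  [L]: (-1)·1+(2)·1+(1)·0+(1)·-3+(2)·0+(1)·-3 = -5
⇒ L^-5

{"I": 0, "L": -5}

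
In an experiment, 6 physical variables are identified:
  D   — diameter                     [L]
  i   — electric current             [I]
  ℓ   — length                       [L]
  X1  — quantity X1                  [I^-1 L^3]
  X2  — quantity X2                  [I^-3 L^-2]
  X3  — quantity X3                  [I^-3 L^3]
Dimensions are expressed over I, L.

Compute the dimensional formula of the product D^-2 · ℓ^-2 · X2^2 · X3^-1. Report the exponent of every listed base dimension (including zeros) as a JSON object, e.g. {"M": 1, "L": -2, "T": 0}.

{"I": -3, "L": -11}

Exponent matrix [I,L] × [D,i,ℓ,X1,X2,X3]:
  I: [ 0  1  0 -1 -3 -3]
  L: [ 1  0  1  3 -2  3]
  [I]: (-2)·0+(-2)·0+(2)·-3+(-1)·-3 = -3
  [L]: (-2)·1+(-2)·1+(2)·-2+(-1)·3 = -11
⇒ I^-3 L^-11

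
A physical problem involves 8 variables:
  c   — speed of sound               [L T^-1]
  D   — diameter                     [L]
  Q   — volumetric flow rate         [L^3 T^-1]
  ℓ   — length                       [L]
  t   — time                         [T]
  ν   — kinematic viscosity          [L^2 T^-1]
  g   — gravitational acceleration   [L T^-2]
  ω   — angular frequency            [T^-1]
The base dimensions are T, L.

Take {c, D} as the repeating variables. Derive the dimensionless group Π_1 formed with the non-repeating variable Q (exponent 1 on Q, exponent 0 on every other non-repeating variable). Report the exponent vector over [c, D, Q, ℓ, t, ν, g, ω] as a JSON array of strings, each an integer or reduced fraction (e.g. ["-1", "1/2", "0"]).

Write exponents as rows T,L / cols c,D,Q,ℓ,t,ν,g,ω:
  T: [-1  0 -1  0  1 -1 -2 -1]
  L: [ 1  1  3  1  0  2  1  0]
Echelon form has 2 nonzero rows (pivots: c,D)
Pivot set = {c,D}, free = {Q,ℓ,t,ν,g,ω}
RREF:
  r0: [   1    0    1    0   -1    1    2    1]
  r1: [   0    1    2    1    1    1   -1   -1]
Fix exponent of Q at 1, ℓ at 0, t at 0, ν at 0, g at 0, ω at 0; solve each RREF row for its pivot's exponent:
  r0: exp(c) + (1)·1 = 0 ⇒ exp(c) = -1
  r1: exp(D) + (2)·1 = 0 ⇒ exp(D) = -2
Π_1 = c^-1 · D^-2 · Q

["-1", "-2", "1", "0", "0", "0", "0", "0"]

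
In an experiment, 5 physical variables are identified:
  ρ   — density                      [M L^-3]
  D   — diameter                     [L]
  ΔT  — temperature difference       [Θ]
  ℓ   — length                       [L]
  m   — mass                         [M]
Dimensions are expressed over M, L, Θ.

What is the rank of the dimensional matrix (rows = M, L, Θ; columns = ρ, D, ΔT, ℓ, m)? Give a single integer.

3

Exponent matrix [M,L,Θ] × [ρ,D,ΔT,ℓ,m]:
  M: [ 1  0  0  0  1]
  L: [-3  1  0  1  0]
  Θ: [ 0  0  1  0  0]
Row reduction gives pivot columns ρ,D,ΔT; rank = 3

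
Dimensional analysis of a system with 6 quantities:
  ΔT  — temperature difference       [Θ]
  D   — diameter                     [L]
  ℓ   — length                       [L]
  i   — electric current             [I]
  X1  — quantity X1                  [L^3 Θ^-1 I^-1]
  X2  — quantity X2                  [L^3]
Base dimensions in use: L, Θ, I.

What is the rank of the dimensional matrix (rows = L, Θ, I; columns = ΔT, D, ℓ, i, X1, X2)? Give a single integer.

Write exponents as rows L,Θ,I / cols ΔT,D,ℓ,i,X1,X2:
  L: [ 0  1  1  0  3  3]
  Θ: [ 1  0  0  0 -1  0]
  I: [ 0  0  0  1 -1  0]
RREF → pivots at {ΔT,D,i} ⇒ r = 3

3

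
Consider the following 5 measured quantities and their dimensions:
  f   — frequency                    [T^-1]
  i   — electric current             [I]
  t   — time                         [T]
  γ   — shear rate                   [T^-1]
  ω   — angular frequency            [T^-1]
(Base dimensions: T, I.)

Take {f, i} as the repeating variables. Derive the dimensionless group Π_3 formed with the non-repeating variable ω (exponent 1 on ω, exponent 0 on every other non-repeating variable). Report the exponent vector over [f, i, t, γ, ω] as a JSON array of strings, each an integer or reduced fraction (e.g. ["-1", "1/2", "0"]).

["-1", "0", "0", "0", "1"]

Dimensional matrix (T×I by f×i×t×γ×ω):
  T: [-1  0  1 -1 -1]
  I: [ 0  1  0  0  0]
RREF → pivots at {f,i} ⇒ r = 2
Pivot set = {f,i}, free = {t,γ,ω}
RREF:
  r0: [   1    0   -1    1    1]
  r1: [   0    1    0    0    0]
Fix exponent of ω at 1, t at 0, γ at 0; solve each RREF row for its pivot's exponent:
  r0: exp(f) + (1)·1 = 0 ⇒ exp(f) = -1
  r1: exp(i) + (0)·1 = 0 ⇒ exp(i) = 0
Π_3 = f^-1 · ω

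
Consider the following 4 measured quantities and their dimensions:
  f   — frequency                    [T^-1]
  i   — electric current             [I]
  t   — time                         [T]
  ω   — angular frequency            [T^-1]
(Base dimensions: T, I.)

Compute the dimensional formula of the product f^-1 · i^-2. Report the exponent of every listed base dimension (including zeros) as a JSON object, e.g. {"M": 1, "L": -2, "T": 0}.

{"T": 1, "I": -2}

Exponent matrix [T,I] × [f,i,t,ω]:
  T: [-1  0  1 -1]
  I: [ 0  1  0  0]
  [T]: (-1)·-1+(-2)·0 = 1
  [I]: (-1)·0+(-2)·1 = -2
⇒ T I^-2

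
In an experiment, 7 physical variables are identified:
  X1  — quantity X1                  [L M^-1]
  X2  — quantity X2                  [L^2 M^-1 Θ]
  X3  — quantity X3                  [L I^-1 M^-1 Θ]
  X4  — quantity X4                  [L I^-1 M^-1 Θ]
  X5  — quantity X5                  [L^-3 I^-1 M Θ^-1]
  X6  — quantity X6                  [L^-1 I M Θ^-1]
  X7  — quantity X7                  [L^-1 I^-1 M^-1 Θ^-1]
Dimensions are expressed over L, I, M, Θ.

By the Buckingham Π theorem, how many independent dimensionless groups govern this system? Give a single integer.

Dimensional matrix (L×I×M×Θ by X1×X2×X3×X4×X5×X6×X7):
  L: [ 1  2  1  1 -3 -1 -1]
  I: [ 0  0 -1 -1 -1  1 -1]
  M: [-1 -1 -1 -1  1  1 -1]
  Θ: [ 0  1  1  1 -1 -1 -1]
Row reduction gives pivot columns X1,X2,X3; rank = 3
7 vars − rank 3 = 4 Π groups

4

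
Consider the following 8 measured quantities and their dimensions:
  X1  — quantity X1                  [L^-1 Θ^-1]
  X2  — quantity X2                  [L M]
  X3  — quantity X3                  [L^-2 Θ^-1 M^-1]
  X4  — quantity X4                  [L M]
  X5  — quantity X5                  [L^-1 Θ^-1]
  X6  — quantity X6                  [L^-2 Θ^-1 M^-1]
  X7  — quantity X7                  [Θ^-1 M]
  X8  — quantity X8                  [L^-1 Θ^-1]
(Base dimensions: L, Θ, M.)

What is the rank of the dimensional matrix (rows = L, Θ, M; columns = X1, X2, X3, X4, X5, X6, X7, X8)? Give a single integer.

Write exponents as rows L,Θ,M / cols X1,X2,X3,X4,X5,X6,X7,X8:
  L: [-1  1 -2  1 -1 -2  0 -1]
  Θ: [-1  0 -1  0 -1 -1 -1 -1]
  M: [ 0  1 -1  1  0 -1  1  0]
Echelon form has 2 nonzero rows (pivots: X1,X2)

2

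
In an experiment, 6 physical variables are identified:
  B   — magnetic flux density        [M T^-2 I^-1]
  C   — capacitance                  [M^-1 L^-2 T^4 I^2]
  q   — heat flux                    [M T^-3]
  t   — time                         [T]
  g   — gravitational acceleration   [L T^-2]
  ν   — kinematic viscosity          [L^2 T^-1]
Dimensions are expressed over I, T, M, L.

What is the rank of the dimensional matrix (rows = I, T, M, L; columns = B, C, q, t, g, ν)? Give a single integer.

Write exponents as rows I,T,M,L / cols B,C,q,t,g,ν:
  I: [-1  2  0  0  0  0]
  T: [-2  4 -3  1 -2 -1]
  M: [ 1 -1  1  0  0  0]
  L: [ 0 -2  0  0  1  2]
Row reduction gives pivot columns B,C,q,t; rank = 4

4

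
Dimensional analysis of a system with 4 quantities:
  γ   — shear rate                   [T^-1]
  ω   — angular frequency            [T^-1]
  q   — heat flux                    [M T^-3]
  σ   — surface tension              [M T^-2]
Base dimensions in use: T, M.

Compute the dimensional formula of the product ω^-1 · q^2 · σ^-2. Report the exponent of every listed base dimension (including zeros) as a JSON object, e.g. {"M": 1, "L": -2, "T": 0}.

Exponent matrix [T,M] × [γ,ω,q,σ]:
  T: [-1 -1 -3 -2]
  M: [ 0  0  1  1]
  [T]: (-1)·-1+(2)·-3+(-2)·-2 = -1
  [M]: (-1)·0+(2)·1+(-2)·1 = 0
⇒ T^-1

{"T": -1, "M": 0}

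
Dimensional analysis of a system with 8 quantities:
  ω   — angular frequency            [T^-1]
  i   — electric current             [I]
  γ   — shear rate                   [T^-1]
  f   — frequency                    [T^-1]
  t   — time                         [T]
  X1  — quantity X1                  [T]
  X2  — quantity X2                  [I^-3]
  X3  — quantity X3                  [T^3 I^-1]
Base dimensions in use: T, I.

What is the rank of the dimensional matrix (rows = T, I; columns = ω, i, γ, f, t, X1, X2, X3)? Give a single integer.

Dimensional matrix (T×I by ω×i×γ×f×t×X1×X2×X3):
  T: [-1  0 -1 -1  1  1  0  3]
  I: [ 0  1  0  0  0  0 -3 -1]
RREF → pivots at {ω,i} ⇒ r = 2

2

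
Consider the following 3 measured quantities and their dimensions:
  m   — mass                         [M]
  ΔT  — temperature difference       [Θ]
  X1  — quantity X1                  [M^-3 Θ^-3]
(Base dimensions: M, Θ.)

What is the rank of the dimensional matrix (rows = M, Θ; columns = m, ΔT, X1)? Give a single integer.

2

Write exponents as rows M,Θ / cols m,ΔT,X1:
  M: [ 1  0 -3]
  Θ: [ 0  1 -3]
Row reduction gives pivot columns m,ΔT; rank = 2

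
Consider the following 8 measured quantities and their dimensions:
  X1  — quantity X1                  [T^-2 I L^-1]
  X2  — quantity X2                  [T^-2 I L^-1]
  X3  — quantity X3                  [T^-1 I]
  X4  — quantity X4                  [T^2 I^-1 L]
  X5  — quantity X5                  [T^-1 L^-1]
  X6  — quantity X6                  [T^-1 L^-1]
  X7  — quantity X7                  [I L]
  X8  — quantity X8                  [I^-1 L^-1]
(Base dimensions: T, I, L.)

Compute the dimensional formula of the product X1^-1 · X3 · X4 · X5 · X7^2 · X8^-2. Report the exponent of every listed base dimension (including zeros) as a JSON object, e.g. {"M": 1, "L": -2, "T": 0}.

Dimensional matrix (T×I×L by X1×X2×X3×X4×X5×X6×X7×X8):
  T: [-2 -2 -1  2 -1 -1  0  0]
  I: [ 1  1  1 -1  0  0  1 -1]
  L: [-1 -1  0  1 -1 -1  1 -1]
  [T]: (-1)·-2+(1)·-1+(1)·2+(1)·-1+(2)·0+(-2)·0 = 2
  [I]: (-1)·1+(1)·1+(1)·-1+(1)·0+(2)·1+(-2)·-1 = 3
  [L]: (-1)·-1+(1)·0+(1)·1+(1)·-1+(2)·1+(-2)·-1 = 5
⇒ T^2 I^3 L^5

{"T": 2, "I": 3, "L": 5}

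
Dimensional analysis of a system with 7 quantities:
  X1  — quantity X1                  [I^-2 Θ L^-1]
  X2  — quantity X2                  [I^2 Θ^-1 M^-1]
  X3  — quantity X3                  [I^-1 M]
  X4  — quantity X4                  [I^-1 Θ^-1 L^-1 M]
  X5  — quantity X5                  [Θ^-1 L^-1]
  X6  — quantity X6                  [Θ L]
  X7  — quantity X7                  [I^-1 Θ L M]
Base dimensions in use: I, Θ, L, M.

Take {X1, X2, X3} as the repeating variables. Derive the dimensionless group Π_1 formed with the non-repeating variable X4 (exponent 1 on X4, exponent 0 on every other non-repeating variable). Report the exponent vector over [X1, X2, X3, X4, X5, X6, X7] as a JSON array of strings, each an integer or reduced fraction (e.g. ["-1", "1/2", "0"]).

["-1", "-2", "-3", "1", "0", "0", "0"]

Write exponents as rows I,Θ,L,M / cols X1,X2,X3,X4,X5,X6,X7:
  I: [-2  2 -1 -1  0  0 -1]
  Θ: [ 1 -1  0 -1 -1  1  1]
  L: [-1  0  0 -1 -1  1  1]
  M: [ 0 -1  1  1  0  0  1]
Echelon form has 3 nonzero rows (pivots: X1,X2,X3)
Repeat: X1,X2,X3; free: X4,X5,X6,X7
RREF:
  r0: [   1    0    0    1    1   -1   -1]
  r1: [   0    1    0    2    2   -2   -2]
  r2: [   0    0    1    3    2   -2   -1]
  r3: [   0    0    0    0    0    0    0]
Fix exponent of X4 at 1, X5 at 0, X6 at 0, X7 at 0; solve each RREF row for its pivot's exponent:
  r0: exp(X1) + (1)·1 = 0 ⇒ exp(X1) = -1
  r1: exp(X2) + (2)·1 = 0 ⇒ exp(X2) = -2
  r2: exp(X3) + (3)·1 = 0 ⇒ exp(X3) = -3
Π_1 = X1^-1 · X2^-2 · X3^-3 · X4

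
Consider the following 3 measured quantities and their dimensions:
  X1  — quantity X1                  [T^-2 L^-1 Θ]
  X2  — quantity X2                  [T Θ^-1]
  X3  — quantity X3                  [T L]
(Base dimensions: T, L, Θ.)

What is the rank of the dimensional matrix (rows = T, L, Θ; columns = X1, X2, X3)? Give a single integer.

Write exponents as rows T,L,Θ / cols X1,X2,X3:
  T: [-2  1  1]
  L: [-1  0  1]
  Θ: [ 1 -1  0]
Echelon form has 2 nonzero rows (pivots: X1,X2)

2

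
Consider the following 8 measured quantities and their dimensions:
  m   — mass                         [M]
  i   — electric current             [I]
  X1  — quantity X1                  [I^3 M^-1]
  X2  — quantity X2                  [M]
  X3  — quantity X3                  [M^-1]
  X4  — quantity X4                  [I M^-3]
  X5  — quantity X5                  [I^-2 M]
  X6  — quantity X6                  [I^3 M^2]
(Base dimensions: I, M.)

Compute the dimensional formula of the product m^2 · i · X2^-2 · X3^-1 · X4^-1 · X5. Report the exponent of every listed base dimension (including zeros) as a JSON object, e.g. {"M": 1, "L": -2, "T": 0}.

Dimensional matrix (I×M by m×i×X1×X2×X3×X4×X5×X6):
  I: [ 0  1  3  0  0  1 -2  3]
  M: [ 1  0 -1  1 -1 -3  1  2]
  [I]: (2)·0+(1)·1+(-2)·0+(-1)·0+(-1)·1+(1)·-2 = -2
  [M]: (2)·1+(1)·0+(-2)·1+(-1)·-1+(-1)·-3+(1)·1 = 5
⇒ I^-2 M^5

{"I": -2, "M": 5}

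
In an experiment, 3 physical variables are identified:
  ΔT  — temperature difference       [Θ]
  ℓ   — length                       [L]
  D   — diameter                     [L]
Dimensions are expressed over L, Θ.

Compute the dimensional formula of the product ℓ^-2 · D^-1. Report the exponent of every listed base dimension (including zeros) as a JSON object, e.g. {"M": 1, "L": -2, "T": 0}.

{"L": -3, "Θ": 0}

Write exponents as rows L,Θ / cols ΔT,ℓ,D:
  L: [ 0  1  1]
  Θ: [ 1  0  0]
  [L]: (-2)·1+(-1)·1 = -3
  [Θ]: (-2)·0+(-1)·0 = 0
⇒ L^-3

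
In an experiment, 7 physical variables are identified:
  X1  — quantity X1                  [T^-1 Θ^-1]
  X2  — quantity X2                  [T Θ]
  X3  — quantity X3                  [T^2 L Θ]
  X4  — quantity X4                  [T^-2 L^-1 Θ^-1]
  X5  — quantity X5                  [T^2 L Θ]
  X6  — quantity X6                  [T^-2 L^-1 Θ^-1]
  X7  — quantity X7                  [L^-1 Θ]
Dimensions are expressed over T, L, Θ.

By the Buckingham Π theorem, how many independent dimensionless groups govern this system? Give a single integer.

5

Exponent matrix [T,L,Θ] × [X1,X2,X3,X4,X5,X6,X7]:
  T: [-1  1  2 -2  2 -2  0]
  L: [ 0  0  1 -1  1 -1 -1]
  Θ: [-1  1  1 -1  1 -1  1]
RREF → pivots at {X1,X3} ⇒ r = 2
7 vars − rank 2 = 5 Π groups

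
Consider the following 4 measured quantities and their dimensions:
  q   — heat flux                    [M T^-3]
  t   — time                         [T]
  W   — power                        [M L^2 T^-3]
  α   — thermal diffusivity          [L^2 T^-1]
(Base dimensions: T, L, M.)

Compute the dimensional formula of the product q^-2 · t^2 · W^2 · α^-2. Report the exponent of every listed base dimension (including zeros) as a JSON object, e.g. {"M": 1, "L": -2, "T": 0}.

{"T": 4, "L": 0, "M": 0}

Exponent matrix [T,L,M] × [q,t,W,α]:
  T: [-3  1 -3 -1]
  L: [ 0  0  2  2]
  M: [ 1  0  1  0]
  [T]: (-2)·-3+(2)·1+(2)·-3+(-2)·-1 = 4
  [L]: (-2)·0+(2)·0+(2)·2+(-2)·2 = 0
  [M]: (-2)·1+(2)·0+(2)·1+(-2)·0 = 0
⇒ T^4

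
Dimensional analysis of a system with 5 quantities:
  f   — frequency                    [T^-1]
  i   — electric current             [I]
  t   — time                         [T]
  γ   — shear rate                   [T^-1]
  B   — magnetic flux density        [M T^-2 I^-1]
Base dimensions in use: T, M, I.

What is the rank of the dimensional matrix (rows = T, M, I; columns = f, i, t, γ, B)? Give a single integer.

Exponent matrix [T,M,I] × [f,i,t,γ,B]:
  T: [-1  0  1 -1 -2]
  M: [ 0  0  0  0  1]
  I: [ 0  1  0  0 -1]
RREF → pivots at {f,i,B} ⇒ r = 3

3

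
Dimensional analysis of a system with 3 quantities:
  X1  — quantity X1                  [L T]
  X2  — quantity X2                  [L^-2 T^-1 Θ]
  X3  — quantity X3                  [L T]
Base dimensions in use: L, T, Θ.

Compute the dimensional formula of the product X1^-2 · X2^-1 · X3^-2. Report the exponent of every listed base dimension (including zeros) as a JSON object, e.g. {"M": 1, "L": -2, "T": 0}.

Exponent matrix [L,T,Θ] × [X1,X2,X3]:
  L: [ 1 -2  1]
  T: [ 1 -1  1]
  Θ: [ 0  1  0]
  [L]: (-2)·1+(-1)·-2+(-2)·1 = -2
  [T]: (-2)·1+(-1)·-1+(-2)·1 = -3
  [Θ]: (-2)·0+(-1)·1+(-2)·0 = -1
⇒ L^-2 T^-3 Θ^-1

{"L": -2, "T": -3, "Θ": -1}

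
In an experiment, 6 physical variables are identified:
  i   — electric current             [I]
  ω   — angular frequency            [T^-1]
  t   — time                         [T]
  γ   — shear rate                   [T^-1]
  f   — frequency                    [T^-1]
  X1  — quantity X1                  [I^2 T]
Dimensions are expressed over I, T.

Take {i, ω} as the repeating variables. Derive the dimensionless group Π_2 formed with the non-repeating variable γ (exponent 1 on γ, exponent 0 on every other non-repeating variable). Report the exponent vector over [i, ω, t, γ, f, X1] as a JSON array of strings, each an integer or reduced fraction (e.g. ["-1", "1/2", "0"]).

Dimensional matrix (I×T by i×ω×t×γ×f×X1):
  I: [ 1  0  0  0  0  2]
  T: [ 0 -1  1 -1 -1  1]
Row reduction gives pivot columns i,ω; rank = 2
Pivot set = {i,ω}, free = {t,γ,f,X1}
RREF:
  r0: [   1    0    0    0    0    2]
  r1: [   0    1   -1    1    1   -1]
Fix exponent of γ at 1, t at 0, f at 0, X1 at 0; solve each RREF row for its pivot's exponent:
  r0: exp(i) + (0)·1 = 0 ⇒ exp(i) = 0
  r1: exp(ω) + (1)·1 = 0 ⇒ exp(ω) = -1
Π_2 = ω^-1 · γ

["0", "-1", "0", "1", "0", "0"]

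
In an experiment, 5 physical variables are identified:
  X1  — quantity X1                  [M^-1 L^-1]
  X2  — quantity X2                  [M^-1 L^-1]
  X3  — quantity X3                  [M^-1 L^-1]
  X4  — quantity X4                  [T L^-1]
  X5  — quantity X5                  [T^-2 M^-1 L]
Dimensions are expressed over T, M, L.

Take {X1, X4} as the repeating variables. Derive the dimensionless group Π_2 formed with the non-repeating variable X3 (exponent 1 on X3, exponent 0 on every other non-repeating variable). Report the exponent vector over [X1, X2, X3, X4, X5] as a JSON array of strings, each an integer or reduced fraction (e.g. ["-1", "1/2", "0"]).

["-1", "0", "1", "0", "0"]

Exponent matrix [T,M,L] × [X1,X2,X3,X4,X5]:
  T: [ 0  0  0  1 -2]
  M: [-1 -1 -1  0 -1]
  L: [-1 -1 -1 -1  1]
Row reduction gives pivot columns X1,X4; rank = 2
Repeat: X1,X4; free: X2,X3,X5
RREF:
  r0: [   1    1    1    0    1]
  r1: [   0    0    0    1   -2]
  r2: [   0    0    0    0    0]
Fix exponent of X3 at 1, X2 at 0, X5 at 0; solve each RREF row for its pivot's exponent:
  r0: exp(X1) + (1)·1 = 0 ⇒ exp(X1) = -1
  r1: exp(X4) + (0)·1 = 0 ⇒ exp(X4) = 0
Π_2 = X1^-1 · X3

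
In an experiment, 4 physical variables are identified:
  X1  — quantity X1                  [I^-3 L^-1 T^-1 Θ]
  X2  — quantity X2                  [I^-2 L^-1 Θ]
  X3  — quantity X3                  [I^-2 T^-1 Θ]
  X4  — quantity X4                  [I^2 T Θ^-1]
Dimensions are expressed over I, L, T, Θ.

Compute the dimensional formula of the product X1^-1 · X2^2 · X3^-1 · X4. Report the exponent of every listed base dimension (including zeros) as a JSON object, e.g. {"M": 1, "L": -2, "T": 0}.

{"I": 3, "L": -1, "T": 3, "Θ": -1}

Exponent matrix [I,L,T,Θ] × [X1,X2,X3,X4]:
  I: [-3 -2 -2  2]
  L: [-1 -1  0  0]
  T: [-1  0 -1  1]
  Θ: [ 1  1  1 -1]
  [I]: (-1)·-3+(2)·-2+(-1)·-2+(1)·2 = 3
  [L]: (-1)·-1+(2)·-1+(-1)·0+(1)·0 = -1
  [T]: (-1)·-1+(2)·0+(-1)·-1+(1)·1 = 3
  [Θ]: (-1)·1+(2)·1+(-1)·1+(1)·-1 = -1
⇒ I^3 L^-1 T^3 Θ^-1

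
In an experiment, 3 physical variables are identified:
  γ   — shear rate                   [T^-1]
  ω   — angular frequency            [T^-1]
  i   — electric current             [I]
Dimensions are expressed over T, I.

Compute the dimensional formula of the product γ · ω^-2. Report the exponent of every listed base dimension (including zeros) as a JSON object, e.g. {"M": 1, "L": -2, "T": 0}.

Write exponents as rows T,I / cols γ,ω,i:
  T: [-1 -1  0]
  I: [ 0  0  1]
  [T]: (1)·-1+(-2)·-1 = 1
  [I]: (1)·0+(-2)·0 = 0
⇒ T

{"T": 1, "I": 0}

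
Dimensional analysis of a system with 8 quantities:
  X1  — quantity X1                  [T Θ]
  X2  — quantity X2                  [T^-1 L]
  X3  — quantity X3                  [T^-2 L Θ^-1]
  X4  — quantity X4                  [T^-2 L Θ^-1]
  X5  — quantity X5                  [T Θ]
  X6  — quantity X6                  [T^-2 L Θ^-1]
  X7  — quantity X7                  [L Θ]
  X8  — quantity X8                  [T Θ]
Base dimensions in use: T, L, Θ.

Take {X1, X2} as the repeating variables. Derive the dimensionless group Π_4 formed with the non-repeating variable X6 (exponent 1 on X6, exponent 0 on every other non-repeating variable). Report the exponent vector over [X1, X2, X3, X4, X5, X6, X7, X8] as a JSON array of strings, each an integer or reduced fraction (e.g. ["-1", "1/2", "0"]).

["1", "-1", "0", "0", "0", "1", "0", "0"]

Dimensional matrix (T×L×Θ by X1×X2×X3×X4×X5×X6×X7×X8):
  T: [ 1 -1 -2 -2  1 -2  0  1]
  L: [ 0  1  1  1  0  1  1  0]
  Θ: [ 1  0 -1 -1  1 -1  1  1]
Row reduction gives pivot columns X1,X2; rank = 2
Repeat: X1,X2; free: X3,X4,X5,X6,X7,X8
RREF:
  r0: [   1    0   -1   -1    1   -1    1    1]
  r1: [   0    1    1    1    0    1    1    0]
  r2: [   0    0    0    0    0    0    0    0]
Fix exponent of X6 at 1, X3 at 0, X4 at 0, X5 at 0, X7 at 0, X8 at 0; solve each RREF row for its pivot's exponent:
  r0: exp(X1) + (-1)·1 = 0 ⇒ exp(X1) = 1
  r1: exp(X2) + (1)·1 = 0 ⇒ exp(X2) = -1
Π_4 = X1 · X2^-1 · X6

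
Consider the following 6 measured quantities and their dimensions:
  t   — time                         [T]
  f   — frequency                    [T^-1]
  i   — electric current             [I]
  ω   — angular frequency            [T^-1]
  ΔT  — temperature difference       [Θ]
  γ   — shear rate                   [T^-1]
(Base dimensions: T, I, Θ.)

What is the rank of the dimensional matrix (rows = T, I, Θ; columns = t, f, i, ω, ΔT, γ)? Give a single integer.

Dimensional matrix (T×I×Θ by t×f×i×ω×ΔT×γ):
  T: [ 1 -1  0 -1  0 -1]
  I: [ 0  0  1  0  0  0]
  Θ: [ 0  0  0  0  1  0]
Echelon form has 3 nonzero rows (pivots: t,i,ΔT)

3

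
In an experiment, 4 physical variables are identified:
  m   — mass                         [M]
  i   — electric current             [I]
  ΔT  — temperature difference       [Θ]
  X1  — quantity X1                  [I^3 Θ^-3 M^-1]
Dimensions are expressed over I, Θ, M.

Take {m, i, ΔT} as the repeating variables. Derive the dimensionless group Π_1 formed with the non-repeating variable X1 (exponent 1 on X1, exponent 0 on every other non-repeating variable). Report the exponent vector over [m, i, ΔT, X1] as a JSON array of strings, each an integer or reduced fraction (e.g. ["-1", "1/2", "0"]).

["1", "-3", "3", "1"]

Exponent matrix [I,Θ,M] × [m,i,ΔT,X1]:
  I: [ 0  1  0  3]
  Θ: [ 0  0  1 -3]
  M: [ 1  0  0 -1]
Echelon form has 3 nonzero rows (pivots: m,i,ΔT)
Repeat: m,i,ΔT; free: X1
RREF:
  r0: [   1    0    0   -1]
  r1: [   0    1    0    3]
  r2: [   0    0    1   -3]
Fix exponent of X1 at 1; solve each RREF row for its pivot's exponent:
  r0: exp(m) + (-1)·1 = 0 ⇒ exp(m) = 1
  r1: exp(i) + (3)·1 = 0 ⇒ exp(i) = -3
  r2: exp(ΔT) + (-3)·1 = 0 ⇒ exp(ΔT) = 3
Π_1 = m · i^-3 · ΔT^3 · X1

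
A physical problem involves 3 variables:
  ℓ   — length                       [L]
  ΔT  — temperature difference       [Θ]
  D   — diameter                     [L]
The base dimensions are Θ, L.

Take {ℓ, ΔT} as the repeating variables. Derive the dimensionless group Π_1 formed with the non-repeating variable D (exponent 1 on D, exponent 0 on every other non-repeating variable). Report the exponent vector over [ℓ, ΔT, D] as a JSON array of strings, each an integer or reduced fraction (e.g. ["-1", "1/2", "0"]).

Exponent matrix [Θ,L] × [ℓ,ΔT,D]:
  Θ: [ 0  1  0]
  L: [ 1  0  1]
Row reduction gives pivot columns ℓ,ΔT; rank = 2
Repeat: ℓ,ΔT; free: D
RREF:
  r0: [   1    0    1]
  r1: [   0    1    0]
Fix exponent of D at 1; solve each RREF row for its pivot's exponent:
  r0: exp(ℓ) + (1)·1 = 0 ⇒ exp(ℓ) = -1
  r1: exp(ΔT) + (0)·1 = 0 ⇒ exp(ΔT) = 0
Π_1 = ℓ^-1 · D

["-1", "0", "1"]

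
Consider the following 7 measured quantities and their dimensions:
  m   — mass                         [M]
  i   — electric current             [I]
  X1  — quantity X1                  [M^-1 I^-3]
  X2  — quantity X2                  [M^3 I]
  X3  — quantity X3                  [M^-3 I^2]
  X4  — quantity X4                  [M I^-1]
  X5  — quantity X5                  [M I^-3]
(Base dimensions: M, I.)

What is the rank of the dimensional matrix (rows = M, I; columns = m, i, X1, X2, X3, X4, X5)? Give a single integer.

2

Exponent matrix [M,I] × [m,i,X1,X2,X3,X4,X5]:
  M: [ 1  0 -1  3 -3  1  1]
  I: [ 0  1 -3  1  2 -1 -3]
RREF → pivots at {m,i} ⇒ r = 2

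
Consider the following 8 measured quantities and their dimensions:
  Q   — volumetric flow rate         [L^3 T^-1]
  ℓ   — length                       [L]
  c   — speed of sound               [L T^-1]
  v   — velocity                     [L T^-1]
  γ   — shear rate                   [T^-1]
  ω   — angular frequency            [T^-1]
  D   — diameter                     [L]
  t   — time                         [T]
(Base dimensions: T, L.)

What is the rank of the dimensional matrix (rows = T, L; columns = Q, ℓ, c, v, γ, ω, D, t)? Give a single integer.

2

Write exponents as rows T,L / cols Q,ℓ,c,v,γ,ω,D,t:
  T: [-1  0 -1 -1 -1 -1  0  1]
  L: [ 3  1  1  1  0  0  1  0]
Row reduction gives pivot columns Q,ℓ; rank = 2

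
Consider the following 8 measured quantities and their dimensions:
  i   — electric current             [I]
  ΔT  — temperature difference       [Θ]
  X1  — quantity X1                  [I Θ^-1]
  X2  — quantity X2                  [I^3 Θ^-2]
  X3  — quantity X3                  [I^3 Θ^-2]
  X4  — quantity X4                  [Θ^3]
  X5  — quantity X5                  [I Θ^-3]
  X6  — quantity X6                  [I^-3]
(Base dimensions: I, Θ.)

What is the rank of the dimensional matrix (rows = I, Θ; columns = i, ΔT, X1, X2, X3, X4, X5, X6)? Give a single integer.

2

Dimensional matrix (I×Θ by i×ΔT×X1×X2×X3×X4×X5×X6):
  I: [ 1  0  1  3  3  0  1 -3]
  Θ: [ 0  1 -1 -2 -2  3 -3  0]
Row reduction gives pivot columns i,ΔT; rank = 2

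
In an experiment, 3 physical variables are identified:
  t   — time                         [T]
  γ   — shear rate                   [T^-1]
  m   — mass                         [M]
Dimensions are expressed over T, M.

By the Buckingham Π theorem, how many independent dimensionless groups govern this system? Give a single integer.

Exponent matrix [T,M] × [t,γ,m]:
  T: [ 1 -1  0]
  M: [ 0  0  1]
Echelon form has 2 nonzero rows (pivots: t,m)
n=3, r=2 ⇒ 1 dimensionless group

1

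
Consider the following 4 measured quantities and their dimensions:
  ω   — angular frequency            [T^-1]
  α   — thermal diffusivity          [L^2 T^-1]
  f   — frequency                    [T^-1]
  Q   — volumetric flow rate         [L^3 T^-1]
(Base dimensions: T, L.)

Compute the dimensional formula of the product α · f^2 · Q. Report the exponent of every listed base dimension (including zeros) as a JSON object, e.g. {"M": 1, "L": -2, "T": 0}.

{"T": -4, "L": 5}

Dimensional matrix (T×L by ω×α×f×Q):
  T: [-1 -1 -1 -1]
  L: [ 0  2  0  3]
  [T]: (1)·-1+(2)·-1+(1)·-1 = -4
  [L]: (1)·2+(2)·0+(1)·3 = 5
⇒ T^-4 L^5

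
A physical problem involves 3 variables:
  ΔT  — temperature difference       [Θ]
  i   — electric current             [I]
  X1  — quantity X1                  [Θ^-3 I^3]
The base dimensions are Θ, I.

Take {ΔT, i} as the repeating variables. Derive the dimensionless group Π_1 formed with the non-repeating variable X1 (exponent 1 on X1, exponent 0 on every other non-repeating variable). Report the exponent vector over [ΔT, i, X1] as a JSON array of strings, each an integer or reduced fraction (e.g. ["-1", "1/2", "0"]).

Write exponents as rows Θ,I / cols ΔT,i,X1:
  Θ: [ 1  0 -3]
  I: [ 0  1  3]
Echelon form has 2 nonzero rows (pivots: ΔT,i)
Pivot set = {ΔT,i}, free = {X1}
RREF:
  r0: [   1    0   -3]
  r1: [   0    1    3]
Fix exponent of X1 at 1; solve each RREF row for its pivot's exponent:
  r0: exp(ΔT) + (-3)·1 = 0 ⇒ exp(ΔT) = 3
  r1: exp(i) + (3)·1 = 0 ⇒ exp(i) = -3
Π_1 = ΔT^3 · i^-3 · X1

["3", "-3", "1"]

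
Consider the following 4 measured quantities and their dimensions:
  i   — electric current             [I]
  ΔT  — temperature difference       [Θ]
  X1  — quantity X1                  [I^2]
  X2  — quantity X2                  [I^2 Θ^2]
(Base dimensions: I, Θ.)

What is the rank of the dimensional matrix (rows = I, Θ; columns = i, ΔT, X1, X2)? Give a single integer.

Dimensional matrix (I×Θ by i×ΔT×X1×X2):
  I: [ 1  0  2  2]
  Θ: [ 0  1  0  2]
RREF → pivots at {i,ΔT} ⇒ r = 2

2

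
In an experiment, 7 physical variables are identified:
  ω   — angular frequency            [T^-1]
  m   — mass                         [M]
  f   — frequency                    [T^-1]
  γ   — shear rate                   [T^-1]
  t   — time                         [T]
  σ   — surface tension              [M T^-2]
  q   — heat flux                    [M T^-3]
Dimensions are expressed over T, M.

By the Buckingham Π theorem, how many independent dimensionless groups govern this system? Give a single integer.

Exponent matrix [T,M] × [ω,m,f,γ,t,σ,q]:
  T: [-1  0 -1 -1  1 -2 -3]
  M: [ 0  1  0  0  0  1  1]
Row reduction gives pivot columns ω,m; rank = 2
7 vars − rank 2 = 5 Π groups

5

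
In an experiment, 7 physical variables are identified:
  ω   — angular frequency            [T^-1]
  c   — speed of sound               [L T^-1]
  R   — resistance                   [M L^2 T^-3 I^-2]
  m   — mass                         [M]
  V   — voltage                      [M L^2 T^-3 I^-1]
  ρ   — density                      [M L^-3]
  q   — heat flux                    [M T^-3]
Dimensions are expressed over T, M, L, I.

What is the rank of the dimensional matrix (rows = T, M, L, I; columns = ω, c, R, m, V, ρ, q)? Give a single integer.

Dimensional matrix (T×M×L×I by ω×c×R×m×V×ρ×q):
  T: [-1 -1 -3  0 -3  0 -3]
  M: [ 0  0  1  1  1  1  1]
  L: [ 0  1  2  0  2 -3  0]
  I: [ 0  0 -2  0 -1  0  0]
Echelon form has 4 nonzero rows (pivots: ω,c,R,m)

4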